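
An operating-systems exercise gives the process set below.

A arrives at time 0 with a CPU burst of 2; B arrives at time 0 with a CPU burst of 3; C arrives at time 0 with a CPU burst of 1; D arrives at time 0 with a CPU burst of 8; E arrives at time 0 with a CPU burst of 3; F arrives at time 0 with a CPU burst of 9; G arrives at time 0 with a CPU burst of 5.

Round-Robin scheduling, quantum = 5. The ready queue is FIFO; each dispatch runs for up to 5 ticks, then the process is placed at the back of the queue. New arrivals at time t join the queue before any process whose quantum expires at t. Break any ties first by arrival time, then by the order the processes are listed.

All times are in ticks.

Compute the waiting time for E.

11

Schedule: | A 0-2 | B 2-5 | C 5-6 | D 6-11 | E 11-14 | F 14-19 | G 19-24 | D 24-27 | F 27-31 |
Completion: A=2  B=5  C=6  D=27  E=14  F=31  G=24
Turnaround (C−A): A=2  B=5  C=6  D=27  E=14  F=31  G=24
Waiting(E) = turnaround − burst = 14 − 3 = 11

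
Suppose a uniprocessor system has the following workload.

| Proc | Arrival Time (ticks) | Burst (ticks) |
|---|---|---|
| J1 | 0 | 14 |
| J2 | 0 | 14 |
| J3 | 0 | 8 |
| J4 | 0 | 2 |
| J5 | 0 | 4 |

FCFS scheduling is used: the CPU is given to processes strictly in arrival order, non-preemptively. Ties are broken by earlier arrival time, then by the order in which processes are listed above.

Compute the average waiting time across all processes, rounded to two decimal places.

23.20

Timeline: | J1 0-14 | J2 14-28 | J3 28-36 | J4 36-38 | J5 38-42 |
Completion: J1=14  J2=28  J3=36  J4=38  J5=42
Turnaround (C−A): J1=14  J2=28  J3=36  J4=38  J5=42
Waiting times: J1=0, J2=14, J3=28, J4=36, J5=38
Average waiting = (0+14+28+36+38) / 5 = 116/5 = 23.20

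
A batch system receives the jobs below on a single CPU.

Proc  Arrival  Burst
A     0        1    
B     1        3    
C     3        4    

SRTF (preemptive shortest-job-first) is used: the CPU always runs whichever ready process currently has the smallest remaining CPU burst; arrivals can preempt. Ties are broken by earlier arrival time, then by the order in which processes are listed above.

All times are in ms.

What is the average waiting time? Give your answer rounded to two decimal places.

0.33

Timeline: | A 0-1 | B 1-4 | C 4-8 |
Completion: A=1  B=4  C=8
Turnaround (C−A): A=1  B=3  C=5
Waiting times: A=0, B=0, C=1
Average waiting = (0+0+1) / 3 = 1/3 = 0.33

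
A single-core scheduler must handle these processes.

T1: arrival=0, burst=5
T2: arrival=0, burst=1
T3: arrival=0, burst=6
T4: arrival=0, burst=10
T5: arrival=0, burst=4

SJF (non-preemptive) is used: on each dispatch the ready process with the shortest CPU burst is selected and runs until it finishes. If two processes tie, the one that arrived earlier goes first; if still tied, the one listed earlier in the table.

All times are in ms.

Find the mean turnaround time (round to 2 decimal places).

11.60

Schedule: | T2 0-1 | T5 1-5 | T1 5-10 | T3 10-16 | T4 16-26 |
Completion: T1=10  T2=1  T3=16  T4=26  T5=5
Turnaround times: T1=10, T2=1, T3=16, T4=26, T5=5
Average turnaround = (10+1+16+26+5) / 5 = 58/5 = 11.60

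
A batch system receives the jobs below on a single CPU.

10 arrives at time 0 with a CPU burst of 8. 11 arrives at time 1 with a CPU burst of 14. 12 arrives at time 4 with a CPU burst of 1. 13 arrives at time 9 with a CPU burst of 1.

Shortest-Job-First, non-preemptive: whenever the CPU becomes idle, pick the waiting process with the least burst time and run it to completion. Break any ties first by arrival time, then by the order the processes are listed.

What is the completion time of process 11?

Gantt: | 10 0-8 | 12 8-9 | 13 9-10 | 11 10-24 |
Completion: 10=8  11=24  12=9  13=10

24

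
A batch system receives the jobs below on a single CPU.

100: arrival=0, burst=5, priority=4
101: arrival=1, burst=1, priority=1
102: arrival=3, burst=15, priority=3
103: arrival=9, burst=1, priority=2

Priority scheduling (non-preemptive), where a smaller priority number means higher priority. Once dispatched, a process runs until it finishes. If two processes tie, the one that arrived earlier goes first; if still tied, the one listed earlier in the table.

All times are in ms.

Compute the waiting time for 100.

0

Gantt: | 100 0-5 | 101 5-6 | 102 6-21 | 103 21-22 |
Completion: 100=5  101=6  102=21  103=22
Waiting(100) = turnaround − burst = 5 − 5 = 0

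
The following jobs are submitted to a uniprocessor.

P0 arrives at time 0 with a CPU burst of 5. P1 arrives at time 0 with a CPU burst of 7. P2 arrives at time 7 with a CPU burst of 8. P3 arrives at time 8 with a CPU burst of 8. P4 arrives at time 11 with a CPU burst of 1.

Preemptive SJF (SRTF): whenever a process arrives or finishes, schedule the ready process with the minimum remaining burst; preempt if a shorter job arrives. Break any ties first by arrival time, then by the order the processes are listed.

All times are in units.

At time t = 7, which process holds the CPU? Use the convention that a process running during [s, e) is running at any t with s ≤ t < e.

Gantt: | P0 0-5 | P1 5-12 | P4 12-13 | P2 13-21 | P3 21-29 |
Completion: P0=5  P1=12  P2=21  P3=29  P4=13
Turnaround (C−A): P0=5  P1=12  P2=14  P3=21  P4=2

P1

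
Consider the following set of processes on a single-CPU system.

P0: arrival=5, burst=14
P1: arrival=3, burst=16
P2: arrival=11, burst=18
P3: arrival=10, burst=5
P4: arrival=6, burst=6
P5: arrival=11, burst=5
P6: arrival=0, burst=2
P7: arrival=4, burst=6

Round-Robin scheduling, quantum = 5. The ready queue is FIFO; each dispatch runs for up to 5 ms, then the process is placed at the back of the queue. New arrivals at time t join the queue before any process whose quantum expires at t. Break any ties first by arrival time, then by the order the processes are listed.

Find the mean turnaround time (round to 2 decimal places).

Timeline: | P6 0-2 | idle 2-3 | P1 3-8 | P7 8-13 | P0 13-18 | P4 18-23 | P1 23-28 | P3 28-33 | P2 33-38 | P5 38-43 | P7 43-44 | P0 44-49 | P4 49-50 | P1 50-55 | P2 55-60 | P0 60-64 | P1 64-65 | P2 65-73 |
Completion: P0=64  P1=65  P2=73  P3=33  P4=50  P5=43  P6=2  P7=44
Turnaround (C−A): P0=59  P1=62  P2=62  P3=23  P4=44  P5=32  P6=2  P7=40
Turnaround times: P0=59, P1=62, P2=62, P3=23, P4=44, P5=32, P6=2, P7=40
Average turnaround = (59+62+62+23+44+32+2+40) / 8 = 324/8 = 40.50

40.50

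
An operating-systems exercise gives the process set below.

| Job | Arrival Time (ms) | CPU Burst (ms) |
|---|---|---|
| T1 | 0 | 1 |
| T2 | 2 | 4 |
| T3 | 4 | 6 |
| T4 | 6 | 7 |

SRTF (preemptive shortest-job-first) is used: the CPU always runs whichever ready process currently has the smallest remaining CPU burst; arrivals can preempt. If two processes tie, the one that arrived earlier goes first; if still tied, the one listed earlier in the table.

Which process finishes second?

Timeline: | T1 0-1 | idle 1-2 | T2 2-6 | T3 6-12 | T4 12-19 |
Completion: T1=1  T2=6  T3=12  T4=19
Turnaround (C−A): T1=1  T2=4  T3=8  T4=13
Finish order: T1 → T2 → T3 → T4

T2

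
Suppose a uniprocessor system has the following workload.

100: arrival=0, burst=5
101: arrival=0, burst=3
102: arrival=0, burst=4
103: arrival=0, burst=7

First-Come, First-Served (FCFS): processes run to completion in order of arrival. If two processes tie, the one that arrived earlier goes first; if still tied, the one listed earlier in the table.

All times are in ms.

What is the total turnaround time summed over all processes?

Gantt: | 100 0-5 | 101 5-8 | 102 8-12 | 103 12-19 |
Completion: 100=5  101=8  102=12  103=19
Turnaround (C−A): 100=5  101=8  102=12  103=19
Turnaround = completion − arrival: 100=5, 101=8, 102=12, 103=19
Total turnaround = 5 + 8 + 12 + 19 = 44

44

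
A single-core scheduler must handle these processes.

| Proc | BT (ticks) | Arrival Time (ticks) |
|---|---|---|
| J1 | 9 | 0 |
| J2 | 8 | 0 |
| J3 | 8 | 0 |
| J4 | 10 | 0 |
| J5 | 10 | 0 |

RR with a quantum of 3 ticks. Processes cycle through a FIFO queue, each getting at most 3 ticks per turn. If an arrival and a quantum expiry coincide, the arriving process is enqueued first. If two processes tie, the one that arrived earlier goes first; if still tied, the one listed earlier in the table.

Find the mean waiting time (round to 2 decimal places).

29.80

Schedule: | J1 0-3 | J2 3-6 | J3 6-9 | J4 9-12 | J5 12-15 | J1 15-18 | J2 18-21 | J3 21-24 | J4 24-27 | J5 27-30 | J1 30-33 | J2 33-35 | J3 35-37 | J4 37-40 | J5 40-43 | J4 43-44 | J5 44-45 |
Completion: J1=33  J2=35  J3=37  J4=44  J5=45
Turnaround (C−A): J1=33  J2=35  J3=37  J4=44  J5=45
Waiting times: J1=24, J2=27, J3=29, J4=34, J5=35
Average waiting = (24+27+29+34+35) / 5 = 149/5 = 29.80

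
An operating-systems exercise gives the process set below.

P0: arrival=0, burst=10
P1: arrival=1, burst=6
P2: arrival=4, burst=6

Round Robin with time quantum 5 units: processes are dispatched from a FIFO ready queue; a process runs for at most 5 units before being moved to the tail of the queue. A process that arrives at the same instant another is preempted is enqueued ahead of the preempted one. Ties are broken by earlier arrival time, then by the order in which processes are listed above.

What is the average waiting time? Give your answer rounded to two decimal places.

Schedule: | P0 0-5 | P1 5-10 | P2 10-15 | P0 15-20 | P1 20-21 | P2 21-22 |
Completion: P0=20  P1=21  P2=22
Turnaround (C−A): P0=20  P1=20  P2=18
Waiting times: P0=10, P1=14, P2=12
Average waiting = (10+14+12) / 3 = 36/3 = 12.00

12.00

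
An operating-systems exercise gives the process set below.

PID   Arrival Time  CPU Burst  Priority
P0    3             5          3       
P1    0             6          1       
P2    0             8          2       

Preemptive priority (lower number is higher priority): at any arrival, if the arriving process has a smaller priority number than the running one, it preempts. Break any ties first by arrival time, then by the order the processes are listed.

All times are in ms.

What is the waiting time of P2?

6

Timeline: | P1 0-6 | P2 6-14 | P0 14-19 |
Completion: P0=19  P1=6  P2=14
Turnaround (C−A): P0=16  P1=6  P2=14
Waiting(P2) = turnaround − burst = 14 − 8 = 6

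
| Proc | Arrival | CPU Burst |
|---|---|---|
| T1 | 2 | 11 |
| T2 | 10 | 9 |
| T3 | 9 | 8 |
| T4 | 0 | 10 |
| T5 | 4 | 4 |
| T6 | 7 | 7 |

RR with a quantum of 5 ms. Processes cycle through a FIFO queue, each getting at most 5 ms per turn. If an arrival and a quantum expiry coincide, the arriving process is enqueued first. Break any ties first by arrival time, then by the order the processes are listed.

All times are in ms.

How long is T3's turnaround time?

Gantt: | T4 0-5 | T1 5-10 | T5 10-14 | T4 14-19 | T6 19-24 | T3 24-29 | T2 29-34 | T1 34-39 | T6 39-41 | T3 41-44 | T2 44-48 | T1 48-49 |
Completion: T1=49  T2=48  T3=44  T4=19  T5=14  T6=41
Turnaround(T3) = completion − arrival = 44 − 9 = 35

35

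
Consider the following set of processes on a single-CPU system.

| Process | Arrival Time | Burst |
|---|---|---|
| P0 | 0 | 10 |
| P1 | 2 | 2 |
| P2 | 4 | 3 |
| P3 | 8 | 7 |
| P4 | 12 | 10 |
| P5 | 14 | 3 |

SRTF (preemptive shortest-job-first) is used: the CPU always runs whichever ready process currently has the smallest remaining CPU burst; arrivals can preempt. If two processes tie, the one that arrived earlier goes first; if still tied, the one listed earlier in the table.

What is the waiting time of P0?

Gantt: | P0 0-2 | P1 2-4 | P2 4-7 | P0 7-15 | P5 15-18 | P3 18-25 | P4 25-35 |
Completion: P0=15  P1=4  P2=7  P3=25  P4=35  P5=18
Turnaround (C−A): P0=15  P1=2  P2=3  P3=17  P4=23  P5=4
Waiting(P0) = turnaround − burst = 15 − 10 = 5

5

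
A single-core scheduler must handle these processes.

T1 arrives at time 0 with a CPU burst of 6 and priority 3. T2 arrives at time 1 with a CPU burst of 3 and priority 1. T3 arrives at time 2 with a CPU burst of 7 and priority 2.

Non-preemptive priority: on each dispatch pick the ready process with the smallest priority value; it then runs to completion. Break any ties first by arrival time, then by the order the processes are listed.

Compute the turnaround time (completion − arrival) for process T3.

14

Timeline: | T1 0-6 | T2 6-9 | T3 9-16 |
Completion: T1=6  T2=9  T3=16
Turnaround(T3) = completion − arrival = 16 − 2 = 14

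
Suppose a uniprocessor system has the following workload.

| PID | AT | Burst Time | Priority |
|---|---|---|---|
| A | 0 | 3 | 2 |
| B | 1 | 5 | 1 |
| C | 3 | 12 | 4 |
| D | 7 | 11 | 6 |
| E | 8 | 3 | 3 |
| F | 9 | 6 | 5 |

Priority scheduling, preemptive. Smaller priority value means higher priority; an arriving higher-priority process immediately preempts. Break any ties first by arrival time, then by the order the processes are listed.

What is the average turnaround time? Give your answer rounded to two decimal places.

Timeline: | A 0-1 | B 1-6 | A 6-8 | E 8-11 | C 11-23 | F 23-29 | D 29-40 |
Completion: A=8  B=6  C=23  D=40  E=11  F=29
Turnaround (C−A): A=8  B=5  C=20  D=33  E=3  F=20
Turnaround times: A=8, B=5, C=20, D=33, E=3, F=20
Average turnaround = (8+5+20+33+3+20) / 6 = 89/6 = 14.83

14.83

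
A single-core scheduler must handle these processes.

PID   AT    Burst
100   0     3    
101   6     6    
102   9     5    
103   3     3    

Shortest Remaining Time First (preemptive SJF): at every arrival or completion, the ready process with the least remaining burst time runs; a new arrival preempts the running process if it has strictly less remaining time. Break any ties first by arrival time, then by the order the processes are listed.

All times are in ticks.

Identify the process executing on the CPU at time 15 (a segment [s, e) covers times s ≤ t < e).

Timeline: | 100 0-3 | 103 3-6 | 101 6-12 | 102 12-17 |
Completion: 100=3  101=12  102=17  103=6
Turnaround (C−A): 100=3  101=6  102=8  103=3

102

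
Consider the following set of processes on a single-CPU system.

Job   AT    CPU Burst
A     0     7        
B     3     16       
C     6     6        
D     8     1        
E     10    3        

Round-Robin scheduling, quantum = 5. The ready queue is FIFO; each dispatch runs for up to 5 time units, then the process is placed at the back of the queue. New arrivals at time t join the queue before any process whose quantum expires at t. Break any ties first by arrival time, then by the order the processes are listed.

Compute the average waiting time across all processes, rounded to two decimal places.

Gantt: | A 0-5 | B 5-10 | A 10-12 | C 12-17 | D 17-18 | E 18-21 | B 21-26 | C 26-27 | B 27-33 |
Completion: A=12  B=33  C=27  D=18  E=21
Turnaround (C−A): A=12  B=30  C=21  D=10  E=11
Waiting times: A=5, B=14, C=15, D=9, E=8
Average waiting = (5+14+15+9+8) / 5 = 51/5 = 10.20

10.20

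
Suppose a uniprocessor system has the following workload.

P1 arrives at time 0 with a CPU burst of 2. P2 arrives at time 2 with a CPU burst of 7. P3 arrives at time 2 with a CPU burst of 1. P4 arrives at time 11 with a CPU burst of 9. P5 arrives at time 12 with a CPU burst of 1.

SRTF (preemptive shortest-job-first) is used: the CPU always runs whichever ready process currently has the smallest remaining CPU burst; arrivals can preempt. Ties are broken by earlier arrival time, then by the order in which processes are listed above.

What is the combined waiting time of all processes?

2

Gantt: | P1 0-2 | P3 2-3 | P2 3-10 | idle 10-11 | P4 11-12 | P5 12-13 | P4 13-21 |
Completion: P1=2  P2=10  P3=3  P4=21  P5=13
Waiting = turnaround − burst: P1=0, P2=1, P3=0, P4=1, P5=0
Total waiting = 0 + 1 + 0 + 1 + 0 = 2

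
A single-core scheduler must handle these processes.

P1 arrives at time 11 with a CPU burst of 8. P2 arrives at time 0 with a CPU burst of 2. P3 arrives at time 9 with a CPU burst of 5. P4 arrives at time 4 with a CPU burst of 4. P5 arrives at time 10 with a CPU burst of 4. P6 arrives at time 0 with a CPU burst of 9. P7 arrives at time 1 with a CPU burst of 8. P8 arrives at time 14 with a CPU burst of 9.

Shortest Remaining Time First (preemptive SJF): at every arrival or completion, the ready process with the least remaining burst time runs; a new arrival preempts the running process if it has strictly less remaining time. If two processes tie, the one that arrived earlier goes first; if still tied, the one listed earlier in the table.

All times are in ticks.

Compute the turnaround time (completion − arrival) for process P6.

Timeline: | P2 0-2 | P7 2-4 | P4 4-8 | P7 8-14 | P5 14-18 | P3 18-23 | P1 23-31 | P6 31-40 | P8 40-49 |
Completion: P1=31  P2=2  P3=23  P4=8  P5=18  P6=40  P7=14  P8=49
Turnaround(P6) = completion − arrival = 40 − 0 = 40

40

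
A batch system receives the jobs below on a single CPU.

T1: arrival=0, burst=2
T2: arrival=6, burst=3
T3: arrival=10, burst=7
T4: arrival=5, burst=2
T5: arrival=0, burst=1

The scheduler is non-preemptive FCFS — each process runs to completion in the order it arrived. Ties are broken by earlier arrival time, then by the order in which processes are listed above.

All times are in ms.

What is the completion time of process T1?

2

Schedule: | T1 0-2 | T5 2-3 | idle 3-5 | T4 5-7 | T2 7-10 | T3 10-17 |
Completion: T1=2  T2=10  T3=17  T4=7  T5=3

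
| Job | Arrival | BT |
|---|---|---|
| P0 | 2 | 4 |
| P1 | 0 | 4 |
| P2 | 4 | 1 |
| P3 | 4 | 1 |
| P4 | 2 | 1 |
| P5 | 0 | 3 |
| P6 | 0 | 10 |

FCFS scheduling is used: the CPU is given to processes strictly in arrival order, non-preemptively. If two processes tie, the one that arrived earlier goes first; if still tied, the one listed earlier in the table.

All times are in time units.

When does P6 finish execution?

Schedule: | P1 0-4 | P5 4-7 | P6 7-17 | P0 17-21 | P4 21-22 | P2 22-23 | P3 23-24 |
Completion: P0=21  P1=4  P2=23  P3=24  P4=22  P5=7  P6=17
Turnaround (C−A): P0=19  P1=4  P2=19  P3=20  P4=20  P5=7  P6=17

17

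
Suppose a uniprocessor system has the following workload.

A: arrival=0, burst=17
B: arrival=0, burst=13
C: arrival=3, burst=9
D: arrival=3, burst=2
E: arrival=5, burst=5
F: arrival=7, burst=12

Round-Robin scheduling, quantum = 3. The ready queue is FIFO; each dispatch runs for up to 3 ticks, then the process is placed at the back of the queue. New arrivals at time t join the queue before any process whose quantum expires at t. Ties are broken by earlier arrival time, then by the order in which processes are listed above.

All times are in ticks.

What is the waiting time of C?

28

Timeline: | A 0-3 | B 3-6 | C 6-9 | D 9-11 | A 11-14 | E 14-17 | B 17-20 | F 20-23 | C 23-26 | A 26-29 | E 29-31 | B 31-34 | F 34-37 | C 37-40 | A 40-43 | B 43-46 | F 46-49 | A 49-52 | B 52-53 | F 53-56 | A 56-58 |
Completion: A=58  B=53  C=40  D=11  E=31  F=56
Turnaround (C−A): A=58  B=53  C=37  D=8  E=26  F=49
Waiting(C) = turnaround − burst = 37 − 9 = 28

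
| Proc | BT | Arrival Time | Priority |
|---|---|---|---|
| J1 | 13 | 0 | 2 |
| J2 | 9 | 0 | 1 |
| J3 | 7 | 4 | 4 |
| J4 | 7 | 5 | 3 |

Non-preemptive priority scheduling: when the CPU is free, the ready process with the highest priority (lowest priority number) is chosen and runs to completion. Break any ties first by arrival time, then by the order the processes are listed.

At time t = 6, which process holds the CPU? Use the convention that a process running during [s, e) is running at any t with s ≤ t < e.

Gantt: | J2 0-9 | J1 9-22 | J4 22-29 | J3 29-36 |
Completion: J1=22  J2=9  J3=36  J4=29
Turnaround (C−A): J1=22  J2=9  J3=32  J4=24

J2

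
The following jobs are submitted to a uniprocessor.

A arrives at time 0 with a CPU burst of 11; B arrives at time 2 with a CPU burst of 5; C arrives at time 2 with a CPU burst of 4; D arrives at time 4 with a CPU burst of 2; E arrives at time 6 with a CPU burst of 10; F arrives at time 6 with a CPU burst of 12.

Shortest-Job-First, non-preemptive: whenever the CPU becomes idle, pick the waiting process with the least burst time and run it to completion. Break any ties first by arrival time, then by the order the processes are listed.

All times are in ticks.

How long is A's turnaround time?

Schedule: | A 0-11 | D 11-13 | C 13-17 | B 17-22 | E 22-32 | F 32-44 |
Completion: A=11  B=22  C=17  D=13  E=32  F=44
Turnaround(A) = completion − arrival = 11 − 0 = 11

11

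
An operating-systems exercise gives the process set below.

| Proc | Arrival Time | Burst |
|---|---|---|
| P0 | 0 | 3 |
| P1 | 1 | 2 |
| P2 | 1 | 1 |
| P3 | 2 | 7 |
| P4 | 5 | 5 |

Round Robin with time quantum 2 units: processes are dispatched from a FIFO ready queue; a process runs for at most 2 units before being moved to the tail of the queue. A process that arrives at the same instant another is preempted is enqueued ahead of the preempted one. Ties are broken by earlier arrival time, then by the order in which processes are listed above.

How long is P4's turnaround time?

Timeline: | P0 0-2 | P1 2-4 | P2 4-5 | P3 5-7 | P0 7-8 | P4 8-10 | P3 10-12 | P4 12-14 | P3 14-16 | P4 16-17 | P3 17-18 |
Completion: P0=8  P1=4  P2=5  P3=18  P4=17
Turnaround (C−A): P0=8  P1=3  P2=4  P3=16  P4=12
Turnaround(P4) = completion − arrival = 17 − 5 = 12

12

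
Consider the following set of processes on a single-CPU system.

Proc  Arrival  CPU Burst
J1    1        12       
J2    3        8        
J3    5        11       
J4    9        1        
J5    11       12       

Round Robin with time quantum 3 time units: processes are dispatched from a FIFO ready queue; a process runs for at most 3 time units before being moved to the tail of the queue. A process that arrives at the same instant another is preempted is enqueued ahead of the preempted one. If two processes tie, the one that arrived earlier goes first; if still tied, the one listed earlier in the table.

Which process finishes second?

Schedule: | idle 0-1 | J1 1-4 | J2 4-7 | J1 7-10 | J3 10-13 | J2 13-16 | J4 16-17 | J1 17-20 | J5 20-23 | J3 23-26 | J2 26-28 | J1 28-31 | J5 31-34 | J3 34-37 | J5 37-40 | J3 40-42 | J5 42-45 |
Completion: J1=31  J2=28  J3=42  J4=17  J5=45
Turnaround (C−A): J1=30  J2=25  J3=37  J4=8  J5=34
Finish order: J4 → J2 → J1 → J3 → J5

J2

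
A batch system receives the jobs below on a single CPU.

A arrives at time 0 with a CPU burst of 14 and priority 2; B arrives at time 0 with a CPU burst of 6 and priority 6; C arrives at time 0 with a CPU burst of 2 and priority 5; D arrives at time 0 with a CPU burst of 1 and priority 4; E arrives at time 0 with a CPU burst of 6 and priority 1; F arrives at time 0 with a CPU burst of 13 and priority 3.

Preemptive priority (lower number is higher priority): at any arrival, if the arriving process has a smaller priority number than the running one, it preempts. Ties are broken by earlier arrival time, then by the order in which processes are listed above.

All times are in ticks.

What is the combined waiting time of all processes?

Timeline: | E 0-6 | A 6-20 | F 20-33 | D 33-34 | C 34-36 | B 36-42 |
Completion: A=20  B=42  C=36  D=34  E=6  F=33
Turnaround (C−A): A=20  B=42  C=36  D=34  E=6  F=33
Waiting = turnaround − burst: A=6, B=36, C=34, D=33, E=0, F=20
Total waiting = 6 + 36 + 34 + 33 + 0 + 20 = 129

129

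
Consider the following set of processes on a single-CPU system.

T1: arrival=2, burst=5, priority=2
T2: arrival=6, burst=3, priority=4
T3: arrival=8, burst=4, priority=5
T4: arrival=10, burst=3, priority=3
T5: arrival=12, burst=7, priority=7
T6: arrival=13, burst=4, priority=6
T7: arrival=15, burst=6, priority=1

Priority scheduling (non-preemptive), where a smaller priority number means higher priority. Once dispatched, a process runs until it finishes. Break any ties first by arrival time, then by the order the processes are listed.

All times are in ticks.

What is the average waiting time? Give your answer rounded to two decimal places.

4.71

Timeline: | idle 0-2 | T1 2-7 | T2 7-10 | T4 10-13 | T3 13-17 | T7 17-23 | T6 23-27 | T5 27-34 |
Completion: T1=7  T2=10  T3=17  T4=13  T5=34  T6=27  T7=23
Waiting times: T1=0, T2=1, T3=5, T4=0, T5=15, T6=10, T7=2
Average waiting = (0+1+5+0+15+10+2) / 7 = 33/7 = 4.71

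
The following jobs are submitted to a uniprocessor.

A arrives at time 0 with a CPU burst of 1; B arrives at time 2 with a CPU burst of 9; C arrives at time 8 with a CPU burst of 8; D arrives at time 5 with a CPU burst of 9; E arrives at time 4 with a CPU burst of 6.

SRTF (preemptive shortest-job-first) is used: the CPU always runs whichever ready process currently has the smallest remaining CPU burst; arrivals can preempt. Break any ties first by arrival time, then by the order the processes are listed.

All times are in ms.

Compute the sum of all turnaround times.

Schedule: | A 0-1 | idle 1-2 | B 2-4 | E 4-10 | B 10-17 | C 17-25 | D 25-34 |
Completion: A=1  B=17  C=25  D=34  E=10
Turnaround (C−A): A=1  B=15  C=17  D=29  E=6
Turnaround = completion − arrival: A=1, B=15, C=17, D=29, E=6
Total turnaround = 1 + 15 + 17 + 29 + 6 = 68

68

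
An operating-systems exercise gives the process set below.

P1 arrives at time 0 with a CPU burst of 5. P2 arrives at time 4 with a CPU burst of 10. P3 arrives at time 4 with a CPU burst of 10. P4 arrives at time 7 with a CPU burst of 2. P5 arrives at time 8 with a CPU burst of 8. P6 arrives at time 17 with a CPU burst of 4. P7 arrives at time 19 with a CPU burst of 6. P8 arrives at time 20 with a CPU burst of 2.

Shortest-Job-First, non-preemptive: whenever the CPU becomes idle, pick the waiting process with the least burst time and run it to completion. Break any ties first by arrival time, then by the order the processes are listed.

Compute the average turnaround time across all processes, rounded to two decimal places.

Schedule: | P1 0-5 | P2 5-15 | P4 15-17 | P6 17-21 | P8 21-23 | P7 23-29 | P5 29-37 | P3 37-47 |
Completion: P1=5  P2=15  P3=47  P4=17  P5=37  P6=21  P7=29  P8=23
Turnaround (C−A): P1=5  P2=11  P3=43  P4=10  P5=29  P6=4  P7=10  P8=3
Turnaround times: P1=5, P2=11, P3=43, P4=10, P5=29, P6=4, P7=10, P8=3
Average turnaround = (5+11+43+10+29+4+10+3) / 8 = 115/8 = 14.38

14.38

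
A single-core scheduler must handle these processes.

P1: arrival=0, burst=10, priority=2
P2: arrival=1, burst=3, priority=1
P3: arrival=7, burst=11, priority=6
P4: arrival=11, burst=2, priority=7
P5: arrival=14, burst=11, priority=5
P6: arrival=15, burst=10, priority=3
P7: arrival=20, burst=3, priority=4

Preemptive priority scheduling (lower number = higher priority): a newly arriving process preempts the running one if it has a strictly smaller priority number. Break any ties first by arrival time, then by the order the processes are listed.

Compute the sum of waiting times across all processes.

Schedule: | P1 0-1 | P2 1-4 | P1 4-13 | P3 13-14 | P5 14-15 | P6 15-25 | P7 25-28 | P5 28-38 | P3 38-48 | P4 48-50 |
Completion: P1=13  P2=4  P3=48  P4=50  P5=38  P6=25  P7=28
Turnaround (C−A): P1=13  P2=3  P3=41  P4=39  P5=24  P6=10  P7=8
Waiting = turnaround − burst: P1=3, P2=0, P3=30, P4=37, P5=13, P6=0, P7=5
Total waiting = 3 + 0 + 30 + 37 + 13 + 0 + 5 = 88

88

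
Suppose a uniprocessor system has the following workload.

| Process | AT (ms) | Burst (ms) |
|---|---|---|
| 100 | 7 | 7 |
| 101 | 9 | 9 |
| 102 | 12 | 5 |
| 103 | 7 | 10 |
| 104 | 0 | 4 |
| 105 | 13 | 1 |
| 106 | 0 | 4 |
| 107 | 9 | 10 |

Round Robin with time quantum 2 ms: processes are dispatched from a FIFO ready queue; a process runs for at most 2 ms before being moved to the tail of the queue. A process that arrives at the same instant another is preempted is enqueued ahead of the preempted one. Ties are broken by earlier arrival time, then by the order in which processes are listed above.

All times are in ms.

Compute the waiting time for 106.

Schedule: | 104 0-2 | 106 2-4 | 104 4-6 | 106 6-8 | 100 8-10 | 103 10-12 | 101 12-14 | 107 14-16 | 100 16-18 | 102 18-20 | 103 20-22 | 105 22-23 | 101 23-25 | 107 25-27 | 100 27-29 | 102 29-31 | 103 31-33 | 101 33-35 | 107 35-37 | 100 37-38 | 102 38-39 | 103 39-41 | 101 41-43 | 107 43-45 | 103 45-47 | 101 47-48 | 107 48-50 |
Completion: 100=38  101=48  102=39  103=47  104=6  105=23  106=8  107=50
Waiting(106) = turnaround − burst = 8 − 4 = 4

4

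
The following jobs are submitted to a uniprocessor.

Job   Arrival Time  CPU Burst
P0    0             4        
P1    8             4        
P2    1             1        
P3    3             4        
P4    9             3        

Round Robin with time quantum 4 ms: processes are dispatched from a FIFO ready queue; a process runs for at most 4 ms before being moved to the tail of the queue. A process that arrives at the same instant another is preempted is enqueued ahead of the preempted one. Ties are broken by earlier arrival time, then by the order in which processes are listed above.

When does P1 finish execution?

13

Gantt: | P0 0-4 | P2 4-5 | P3 5-9 | P1 9-13 | P4 13-16 |
Completion: P0=4  P1=13  P2=5  P3=9  P4=16
Turnaround (C−A): P0=4  P1=5  P2=4  P3=6  P4=7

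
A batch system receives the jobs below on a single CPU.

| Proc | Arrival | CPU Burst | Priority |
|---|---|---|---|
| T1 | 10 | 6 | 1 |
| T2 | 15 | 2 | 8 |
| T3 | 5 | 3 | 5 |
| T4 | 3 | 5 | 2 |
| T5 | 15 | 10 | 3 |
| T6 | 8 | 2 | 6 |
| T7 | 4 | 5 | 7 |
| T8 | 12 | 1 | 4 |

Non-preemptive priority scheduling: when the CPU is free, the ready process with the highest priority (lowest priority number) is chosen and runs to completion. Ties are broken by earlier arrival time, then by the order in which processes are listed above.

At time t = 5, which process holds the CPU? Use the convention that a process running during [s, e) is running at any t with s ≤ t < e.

T4

Timeline: | idle 0-3 | T4 3-8 | T3 8-11 | T1 11-17 | T5 17-27 | T8 27-28 | T6 28-30 | T7 30-35 | T2 35-37 |
Completion: T1=17  T2=37  T3=11  T4=8  T5=27  T6=30  T7=35  T8=28
Turnaround (C−A): T1=7  T2=22  T3=6  T4=5  T5=12  T6=22  T7=31  T8=16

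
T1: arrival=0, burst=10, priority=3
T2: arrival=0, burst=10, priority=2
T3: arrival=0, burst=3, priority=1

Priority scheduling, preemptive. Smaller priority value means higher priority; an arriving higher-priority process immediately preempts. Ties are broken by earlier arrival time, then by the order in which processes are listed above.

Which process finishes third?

T1

Timeline: | T3 0-3 | T2 3-13 | T1 13-23 |
Completion: T1=23  T2=13  T3=3
Turnaround (C−A): T1=23  T2=13  T3=3
Finish order: T3 → T2 → T1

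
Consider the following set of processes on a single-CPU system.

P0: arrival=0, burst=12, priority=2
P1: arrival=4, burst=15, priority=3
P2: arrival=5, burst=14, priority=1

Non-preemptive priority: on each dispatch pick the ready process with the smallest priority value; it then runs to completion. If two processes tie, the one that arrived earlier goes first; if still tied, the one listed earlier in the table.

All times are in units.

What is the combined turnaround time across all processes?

70

Gantt: | P0 0-12 | P2 12-26 | P1 26-41 |
Completion: P0=12  P1=41  P2=26
Turnaround (C−A): P0=12  P1=37  P2=21
Turnaround = completion − arrival: P0=12, P1=37, P2=21
Total turnaround = 12 + 37 + 21 = 70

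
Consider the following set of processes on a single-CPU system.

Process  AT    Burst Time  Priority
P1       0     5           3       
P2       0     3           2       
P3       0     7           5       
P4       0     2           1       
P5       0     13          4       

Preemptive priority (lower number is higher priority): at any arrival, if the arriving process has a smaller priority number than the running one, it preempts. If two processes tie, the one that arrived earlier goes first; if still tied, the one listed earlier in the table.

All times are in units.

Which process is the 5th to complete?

Gantt: | P4 0-2 | P2 2-5 | P1 5-10 | P5 10-23 | P3 23-30 |
Completion: P1=10  P2=5  P3=30  P4=2  P5=23
Turnaround (C−A): P1=10  P2=5  P3=30  P4=2  P5=23
Finish order: P4 → P2 → P1 → P5 → P3

P3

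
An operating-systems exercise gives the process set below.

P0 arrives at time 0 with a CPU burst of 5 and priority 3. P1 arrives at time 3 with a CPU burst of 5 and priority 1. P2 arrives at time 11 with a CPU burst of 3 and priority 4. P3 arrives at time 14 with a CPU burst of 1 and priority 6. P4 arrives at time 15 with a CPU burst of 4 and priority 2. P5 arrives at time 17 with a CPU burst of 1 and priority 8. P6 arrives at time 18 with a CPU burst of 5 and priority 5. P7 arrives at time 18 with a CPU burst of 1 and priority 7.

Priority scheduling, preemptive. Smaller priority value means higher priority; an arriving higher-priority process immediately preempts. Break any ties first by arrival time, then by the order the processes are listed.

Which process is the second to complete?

P0

Gantt: | P0 0-3 | P1 3-8 | P0 8-10 | idle 10-11 | P2 11-14 | P3 14-15 | P4 15-19 | P6 19-24 | P7 24-25 | P5 25-26 |
Completion: P0=10  P1=8  P2=14  P3=15  P4=19  P5=26  P6=24  P7=25
Turnaround (C−A): P0=10  P1=5  P2=3  P3=1  P4=4  P5=9  P6=6  P7=7
Finish order: P1 → P0 → P2 → P3 → P4 → P6 → P7 → P5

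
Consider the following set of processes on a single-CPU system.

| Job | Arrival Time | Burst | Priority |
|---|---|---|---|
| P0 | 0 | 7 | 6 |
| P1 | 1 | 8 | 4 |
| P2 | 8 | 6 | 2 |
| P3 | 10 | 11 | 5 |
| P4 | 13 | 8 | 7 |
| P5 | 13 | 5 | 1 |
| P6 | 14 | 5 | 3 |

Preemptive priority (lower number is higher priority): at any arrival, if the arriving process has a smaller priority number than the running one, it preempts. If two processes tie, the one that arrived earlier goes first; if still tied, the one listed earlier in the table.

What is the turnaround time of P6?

Gantt: | P0 0-1 | P1 1-8 | P2 8-13 | P5 13-18 | P2 18-19 | P6 19-24 | P1 24-25 | P3 25-36 | P0 36-42 | P4 42-50 |
Completion: P0=42  P1=25  P2=19  P3=36  P4=50  P5=18  P6=24
Turnaround(P6) = completion − arrival = 24 − 14 = 10

10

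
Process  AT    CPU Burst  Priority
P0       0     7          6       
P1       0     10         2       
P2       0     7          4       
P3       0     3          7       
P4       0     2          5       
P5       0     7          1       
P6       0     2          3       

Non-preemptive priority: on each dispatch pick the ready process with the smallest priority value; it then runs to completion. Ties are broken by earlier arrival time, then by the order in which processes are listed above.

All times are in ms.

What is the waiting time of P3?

Timeline: | P5 0-7 | P1 7-17 | P6 17-19 | P2 19-26 | P4 26-28 | P0 28-35 | P3 35-38 |
Completion: P0=35  P1=17  P2=26  P3=38  P4=28  P5=7  P6=19
Waiting(P3) = turnaround − burst = 38 − 3 = 35

35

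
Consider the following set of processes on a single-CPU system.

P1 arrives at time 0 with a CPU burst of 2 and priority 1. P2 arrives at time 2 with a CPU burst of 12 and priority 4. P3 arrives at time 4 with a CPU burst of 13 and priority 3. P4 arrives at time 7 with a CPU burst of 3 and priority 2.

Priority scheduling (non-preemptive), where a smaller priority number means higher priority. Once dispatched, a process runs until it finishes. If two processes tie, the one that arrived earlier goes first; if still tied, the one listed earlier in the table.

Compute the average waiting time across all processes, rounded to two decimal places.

5.00

Gantt: | P1 0-2 | P2 2-14 | P4 14-17 | P3 17-30 |
Completion: P1=2  P2=14  P3=30  P4=17
Turnaround (C−A): P1=2  P2=12  P3=26  P4=10
Waiting times: P1=0, P2=0, P3=13, P4=7
Average waiting = (0+0+13+7) / 4 = 20/4 = 5.00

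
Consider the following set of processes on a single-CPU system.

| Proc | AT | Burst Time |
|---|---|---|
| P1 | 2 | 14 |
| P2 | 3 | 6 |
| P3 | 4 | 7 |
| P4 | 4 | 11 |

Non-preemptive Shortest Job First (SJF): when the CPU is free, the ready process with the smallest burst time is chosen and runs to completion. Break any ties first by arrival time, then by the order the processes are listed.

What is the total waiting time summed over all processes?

56

Gantt: | idle 0-2 | P1 2-16 | P2 16-22 | P3 22-29 | P4 29-40 |
Completion: P1=16  P2=22  P3=29  P4=40
Waiting = turnaround − burst: P1=0, P2=13, P3=18, P4=25
Total waiting = 0 + 13 + 18 + 25 = 56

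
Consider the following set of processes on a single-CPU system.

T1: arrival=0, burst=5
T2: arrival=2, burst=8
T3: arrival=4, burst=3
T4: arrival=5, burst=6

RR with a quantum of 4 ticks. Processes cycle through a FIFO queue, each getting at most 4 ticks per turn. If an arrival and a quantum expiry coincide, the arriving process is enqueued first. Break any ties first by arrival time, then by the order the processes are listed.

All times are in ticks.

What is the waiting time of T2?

Timeline: | T1 0-4 | T2 4-8 | T3 8-11 | T1 11-12 | T4 12-16 | T2 16-20 | T4 20-22 |
Completion: T1=12  T2=20  T3=11  T4=22
Waiting(T2) = turnaround − burst = 18 − 8 = 10

10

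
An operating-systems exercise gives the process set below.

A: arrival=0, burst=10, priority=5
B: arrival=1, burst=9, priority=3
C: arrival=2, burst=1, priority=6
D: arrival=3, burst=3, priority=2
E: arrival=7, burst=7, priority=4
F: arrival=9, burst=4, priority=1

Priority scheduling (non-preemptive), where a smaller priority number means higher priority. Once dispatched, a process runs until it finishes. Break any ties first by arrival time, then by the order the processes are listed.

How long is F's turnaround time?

5

Timeline: | A 0-10 | F 10-14 | D 14-17 | B 17-26 | E 26-33 | C 33-34 |
Completion: A=10  B=26  C=34  D=17  E=33  F=14
Turnaround (C−A): A=10  B=25  C=32  D=14  E=26  F=5
Turnaround(F) = completion − arrival = 14 − 9 = 5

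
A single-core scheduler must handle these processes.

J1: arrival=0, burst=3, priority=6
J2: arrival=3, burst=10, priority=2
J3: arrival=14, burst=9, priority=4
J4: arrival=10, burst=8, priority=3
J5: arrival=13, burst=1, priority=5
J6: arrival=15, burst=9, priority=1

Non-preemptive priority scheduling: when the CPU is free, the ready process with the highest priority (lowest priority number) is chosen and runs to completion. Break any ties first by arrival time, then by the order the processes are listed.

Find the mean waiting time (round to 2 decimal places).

Timeline: | J1 0-3 | J2 3-13 | J4 13-21 | J6 21-30 | J3 30-39 | J5 39-40 |
Completion: J1=3  J2=13  J3=39  J4=21  J5=40  J6=30
Turnaround (C−A): J1=3  J2=10  J3=25  J4=11  J5=27  J6=15
Waiting times: J1=0, J2=0, J3=16, J4=3, J5=26, J6=6
Average waiting = (0+0+16+3+26+6) / 6 = 51/6 = 8.50

8.50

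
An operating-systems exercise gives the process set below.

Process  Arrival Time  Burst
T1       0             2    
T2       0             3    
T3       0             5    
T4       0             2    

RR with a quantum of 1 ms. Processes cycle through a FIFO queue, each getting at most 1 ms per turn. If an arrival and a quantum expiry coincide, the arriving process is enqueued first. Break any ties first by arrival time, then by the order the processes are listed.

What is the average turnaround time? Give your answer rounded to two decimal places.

Timeline: | T1 0-1 | T2 1-2 | T3 2-3 | T4 3-4 | T1 4-5 | T2 5-6 | T3 6-7 | T4 7-8 | T2 8-9 | T3 9-12 |
Completion: T1=5  T2=9  T3=12  T4=8
Turnaround (C−A): T1=5  T2=9  T3=12  T4=8
Turnaround times: T1=5, T2=9, T3=12, T4=8
Average turnaround = (5+9+12+8) / 4 = 34/4 = 8.50

8.50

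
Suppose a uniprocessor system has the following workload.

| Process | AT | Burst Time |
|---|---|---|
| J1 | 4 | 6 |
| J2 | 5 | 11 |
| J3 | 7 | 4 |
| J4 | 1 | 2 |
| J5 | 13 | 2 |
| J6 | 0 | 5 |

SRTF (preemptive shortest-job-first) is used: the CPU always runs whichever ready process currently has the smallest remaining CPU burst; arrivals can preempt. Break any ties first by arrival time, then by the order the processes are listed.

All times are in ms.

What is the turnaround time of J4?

2

Schedule: | J6 0-1 | J4 1-3 | J6 3-7 | J3 7-11 | J1 11-13 | J5 13-15 | J1 15-19 | J2 19-30 |
Completion: J1=19  J2=30  J3=11  J4=3  J5=15  J6=7
Turnaround (C−A): J1=15  J2=25  J3=4  J4=2  J5=2  J6=7
Turnaround(J4) = completion − arrival = 3 − 1 = 2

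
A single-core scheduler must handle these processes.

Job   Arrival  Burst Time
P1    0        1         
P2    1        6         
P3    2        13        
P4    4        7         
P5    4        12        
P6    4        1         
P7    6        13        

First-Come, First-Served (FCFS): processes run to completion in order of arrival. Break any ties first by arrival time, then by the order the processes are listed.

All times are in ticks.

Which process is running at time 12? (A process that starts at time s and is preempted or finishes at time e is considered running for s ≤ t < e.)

Gantt: | P1 0-1 | P2 1-7 | P3 7-20 | P4 20-27 | P5 27-39 | P6 39-40 | P7 40-53 |
Completion: P1=1  P2=7  P3=20  P4=27  P5=39  P6=40  P7=53
Turnaround (C−A): P1=1  P2=6  P3=18  P4=23  P5=35  P6=36  P7=47

P3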